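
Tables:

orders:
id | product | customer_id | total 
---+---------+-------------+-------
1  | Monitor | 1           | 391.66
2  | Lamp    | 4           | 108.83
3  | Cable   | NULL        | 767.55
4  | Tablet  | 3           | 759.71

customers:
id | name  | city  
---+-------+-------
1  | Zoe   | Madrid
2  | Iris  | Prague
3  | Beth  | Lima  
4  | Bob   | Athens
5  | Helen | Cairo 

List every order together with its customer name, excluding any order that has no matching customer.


INNER JOIN keeps only orders rows whose customer_id matches an id in customers. Walk through each order:
  - order 1 (Monitor): customer_id=1 -> matches Zoe
  - order 2 (Lamp): customer_id=4 -> matches Bob
  - order 3 (Cable): customer_id=NULL, no match -> dropped
  - order 4 (Tablet): customer_id=3 -> matches Beth
So 1 of 4 rows is dropped.

SQL:
SELECT a.product, b.name AS customer
FROM orders a
INNER JOIN customers b ON a.customer_id = b.id

Result:
product | customer
--------+---------
Monitor | Zoe     
Lamp    | Bob     
Tablet  | Beth    


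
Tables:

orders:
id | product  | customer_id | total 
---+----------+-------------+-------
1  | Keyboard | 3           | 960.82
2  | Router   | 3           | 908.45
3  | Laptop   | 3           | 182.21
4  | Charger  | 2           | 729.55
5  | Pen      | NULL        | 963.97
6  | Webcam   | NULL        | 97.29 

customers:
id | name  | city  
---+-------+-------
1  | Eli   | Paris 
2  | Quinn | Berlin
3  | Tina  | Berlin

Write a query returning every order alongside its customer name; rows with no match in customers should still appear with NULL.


LEFT JOIN keeps every row from orders (the left table); where customer_id has no match in customers, the customer columns become NULL. Walk through each order:
  - order 1 (Keyboard): customer_id=3 -> matches Tina
  - order 2 (Router): customer_id=3 -> matches Tina
  - order 3 (Laptop): customer_id=3 -> matches Tina
  - order 4 (Charger): customer_id=2 -> matches Quinn
  - order 5 (Pen): customer_id=NULL, no match -> kept with NULL
  - order 6 (Webcam): customer_id=NULL, no match -> kept with NULL
All 6 rows appear; 2 have NULL customer.

SQL:
SELECT a.product, b.name AS customer
FROM orders a
LEFT JOIN customers b ON a.customer_id = b.id

Result:
product  | customer
---------+---------
Keyboard | Tina    
Router   | Tina    
Laptop   | Tina    
Charger  | Quinn   
Pen      | NULL    
Webcam   | NULL    


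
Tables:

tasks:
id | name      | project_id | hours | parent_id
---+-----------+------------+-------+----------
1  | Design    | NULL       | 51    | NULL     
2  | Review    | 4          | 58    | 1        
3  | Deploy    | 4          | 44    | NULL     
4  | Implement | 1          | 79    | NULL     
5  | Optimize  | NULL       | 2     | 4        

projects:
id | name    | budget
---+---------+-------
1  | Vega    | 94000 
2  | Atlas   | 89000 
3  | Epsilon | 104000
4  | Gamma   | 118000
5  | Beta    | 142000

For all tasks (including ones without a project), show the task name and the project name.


LEFT JOIN keeps every row from tasks (the left table); where project_id has no match in projects, the project columns become NULL. Walk through each task:
  - task 1 (Design): project_id=NULL, no match -> kept with NULL
  - task 2 (Review): project_id=4 -> matches Gamma
  - task 3 (Deploy): project_id=4 -> matches Gamma
  - task 4 (Implement): project_id=1 -> matches Vega
  - task 5 (Optimize): project_id=NULL, no match -> kept with NULL
All 5 rows appear; 2 have NULL project.

SQL:
SELECT a.name, b.name AS project
FROM tasks a
LEFT JOIN projects b ON a.project_id = b.id

Result:
name      | project
----------+--------
Design    | NULL   
Review    | Gamma  
Deploy    | Gamma  
Implement | Vega   
Optimize  | NULL   


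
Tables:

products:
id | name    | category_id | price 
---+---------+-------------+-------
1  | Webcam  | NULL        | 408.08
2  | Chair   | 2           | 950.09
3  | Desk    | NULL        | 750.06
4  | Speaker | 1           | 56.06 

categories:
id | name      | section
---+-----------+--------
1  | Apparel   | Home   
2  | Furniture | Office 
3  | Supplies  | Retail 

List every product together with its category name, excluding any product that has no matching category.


INNER JOIN keeps only products rows whose category_id matches an id in categories. Walk through each product:
  - product 1 (Webcam): category_id=NULL, no match -> dropped
  - product 2 (Chair): category_id=2 -> matches Furniture
  - product 3 (Desk): category_id=NULL, no match -> dropped
  - product 4 (Speaker): category_id=1 -> matches Apparel
So 2 of 4 rows are dropped.

SQL:
SELECT a.name, b.name AS category
FROM products a
INNER JOIN categories b ON a.category_id = b.id

Result:
name    | category 
--------+----------
Chair   | Furniture
Speaker | Apparel  


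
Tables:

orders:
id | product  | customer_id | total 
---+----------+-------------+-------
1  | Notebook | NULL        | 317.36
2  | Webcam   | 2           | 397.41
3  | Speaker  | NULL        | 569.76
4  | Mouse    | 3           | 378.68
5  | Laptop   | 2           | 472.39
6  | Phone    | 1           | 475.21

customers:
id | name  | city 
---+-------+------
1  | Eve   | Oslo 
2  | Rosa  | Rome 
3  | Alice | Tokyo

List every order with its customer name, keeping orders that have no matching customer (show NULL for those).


LEFT JOIN keeps every row from orders (the left table); where customer_id has no match in customers, the customer columns become NULL. Walk through each order:
  - order 1 (Notebook): customer_id=NULL, no match -> kept with NULL
  - order 2 (Webcam): customer_id=2 -> matches Rosa
  - order 3 (Speaker): customer_id=NULL, no match -> kept with NULL
  - order 4 (Mouse): customer_id=3 -> matches Alice
  - order 5 (Laptop): customer_id=2 -> matches Rosa
  - order 6 (Phone): customer_id=1 -> matches Eve
All 6 rows appear; 2 have NULL customer.

SQL:
SELECT a.product, b.name AS customer
FROM orders a
LEFT JOIN customers b ON a.customer_id = b.id

Result:
product  | customer
---------+---------
Notebook | NULL    
Webcam   | Rosa    
Speaker  | NULL    
Mouse    | Alice   
Laptop   | Rosa    
Phone    | Eve     


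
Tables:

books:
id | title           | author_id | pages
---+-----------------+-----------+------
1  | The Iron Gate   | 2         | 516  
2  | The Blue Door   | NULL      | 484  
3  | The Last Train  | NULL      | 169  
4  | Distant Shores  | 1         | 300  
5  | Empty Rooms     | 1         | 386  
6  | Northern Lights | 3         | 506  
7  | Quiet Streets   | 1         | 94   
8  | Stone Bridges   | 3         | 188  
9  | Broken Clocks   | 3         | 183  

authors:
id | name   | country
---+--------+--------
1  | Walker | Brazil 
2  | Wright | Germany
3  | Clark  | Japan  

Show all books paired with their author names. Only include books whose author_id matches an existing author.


INNER JOIN keeps only books rows whose author_id matches an id in authors. Walk through each book:
  - book 1 (The Iron Gate): author_id=2 -> matches Wright
  - book 2 (The Blue Door): author_id=NULL, no match -> dropped
  - book 3 (The Last Train): author_id=NULL, no match -> dropped
  - book 4 (Distant Shores): author_id=1 -> matches Walker
  - book 5 (Empty Rooms): author_id=1 -> matches Walker
  - book 6 (Northern Lights): author_id=3 -> matches Clark
  - book 7 (Quiet Streets): author_id=1 -> matches Walker
  - book 8 (Stone Bridges): author_id=3 -> matches Clark
  - book 9 (Broken Clocks): author_id=3 -> matches Clark
So 2 of 9 rows are dropped.

SQL:
SELECT a.title, b.name AS author
FROM books a
INNER JOIN authors b ON a.author_id = b.id

Result:
title           | author
----------------+-------
The Iron Gate   | Wright
Distant Shores  | Walker
Empty Rooms     | Walker
Northern Lights | Clark 
Quiet Streets   | Walker
Stone Bridges   | Clark 
Broken Clocks   | Clark 


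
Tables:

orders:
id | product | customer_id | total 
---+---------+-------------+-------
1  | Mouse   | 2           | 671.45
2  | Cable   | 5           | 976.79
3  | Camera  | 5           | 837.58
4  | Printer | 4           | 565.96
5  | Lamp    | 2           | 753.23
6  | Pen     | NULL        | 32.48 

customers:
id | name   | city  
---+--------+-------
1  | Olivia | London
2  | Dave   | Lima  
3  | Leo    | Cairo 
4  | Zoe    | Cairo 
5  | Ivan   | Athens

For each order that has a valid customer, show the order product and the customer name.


INNER JOIN keeps only orders rows whose customer_id matches an id in customers. Walk through each order:
  - order 1 (Mouse): customer_id=2 -> matches Dave
  - order 2 (Cable): customer_id=5 -> matches Ivan
  - order 3 (Camera): customer_id=5 -> matches Ivan
  - order 4 (Printer): customer_id=4 -> matches Zoe
  - order 5 (Lamp): customer_id=2 -> matches Dave
  - order 6 (Pen): customer_id=NULL, no match -> dropped
So 1 of 6 rows is dropped.

SQL:
SELECT a.product, b.name AS customer
FROM orders a
INNER JOIN customers b ON a.customer_id = b.id

Result:
product | customer
--------+---------
Mouse   | Dave    
Cable   | Ivan    
Camera  | Ivan    
Printer | Zoe     
Lamp    | Dave    


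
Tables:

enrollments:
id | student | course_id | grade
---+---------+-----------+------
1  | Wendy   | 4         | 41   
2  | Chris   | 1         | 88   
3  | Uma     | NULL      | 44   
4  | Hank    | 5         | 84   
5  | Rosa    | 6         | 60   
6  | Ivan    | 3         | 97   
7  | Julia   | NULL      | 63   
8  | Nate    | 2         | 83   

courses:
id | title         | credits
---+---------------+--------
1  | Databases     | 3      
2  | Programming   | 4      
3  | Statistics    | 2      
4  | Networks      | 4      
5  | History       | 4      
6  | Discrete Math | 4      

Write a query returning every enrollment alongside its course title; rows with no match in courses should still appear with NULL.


LEFT JOIN keeps every row from enrollments (the left table); where course_id has no match in courses, the course columns become NULL. Walk through each enrollment:
  - enrollment 1 (Wendy): course_id=4 -> matches Networks
  - enrollment 2 (Chris): course_id=1 -> matches Databases
  - enrollment 3 (Uma): course_id=NULL, no match -> kept with NULL
  - enrollment 4 (Hank): course_id=5 -> matches History
  - enrollment 5 (Rosa): course_id=6 -> matches Discrete Math
  - enrollment 6 (Ivan): course_id=3 -> matches Statistics
  - enrollment 7 (Julia): course_id=NULL, no match -> kept with NULL
  - enrollment 8 (Nate): course_id=2 -> matches Programming
All 8 rows appear; 2 have NULL course.

SQL:
SELECT a.student, b.title AS course
FROM enrollments a
LEFT JOIN courses b ON a.course_id = b.id

Result:
student | course       
--------+--------------
Wendy   | Networks     
Chris   | Databases    
Uma     | NULL         
Hank    | History      
Rosa    | Discrete Math
Ivan    | Statistics   
Julia   | NULL         
Nate    | Programming  


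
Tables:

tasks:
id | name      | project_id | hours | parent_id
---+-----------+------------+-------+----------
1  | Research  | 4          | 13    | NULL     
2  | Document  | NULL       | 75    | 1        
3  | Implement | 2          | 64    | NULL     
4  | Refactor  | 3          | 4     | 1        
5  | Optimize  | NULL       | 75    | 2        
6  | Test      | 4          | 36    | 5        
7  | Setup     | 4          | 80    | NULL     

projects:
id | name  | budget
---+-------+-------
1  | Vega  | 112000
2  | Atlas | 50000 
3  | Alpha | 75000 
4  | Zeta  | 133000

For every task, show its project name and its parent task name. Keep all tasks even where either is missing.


Two LEFT JOINs from the same base table tasks: one to projects via project_id, one to tasks itself via parent_id. Both are LEFT so every task is preserved.
Match against projects:
  - task 1 (Research): project_id=4 -> matches Zeta
  - task 2 (Document): project_id=NULL, no match -> kept with NULL
  - task 3 (Implement): project_id=2 -> matches Atlas
  - task 4 (Refactor): project_id=3 -> matches Alpha
  - task 5 (Optimize): project_id=NULL, no match -> kept with NULL
  - task 6 (Test): project_id=4 -> matches Zeta
  - task 7 (Setup): project_id=4 -> matches Zeta
Match against tasks (self):
  - task 1 (Research): parent_id=NULL -> NULL
  - task 2 (Document): parent_id=1 -> Research
  - task 3 (Implement): parent_id=NULL -> NULL
  - task 4 (Refactor): parent_id=1 -> Research
  - task 5 (Optimize): parent_id=2 -> Document
  - task 6 (Test): parent_id=5 -> Optimize
  - task 7 (Setup): parent_id=NULL -> NULL

SQL:
SELECT a.name, b.name AS project, c.name AS parent
FROM tasks a
LEFT JOIN projects b ON a.project_id = b.id
LEFT JOIN tasks c ON a.parent_id = c.id

Result:
name      | project | parent  
----------+---------+---------
Research  | Zeta    | NULL    
Document  | NULL    | Research
Implement | Atlas   | NULL    
Refactor  | Alpha   | Research
Optimize  | NULL    | Document
Test      | Zeta    | Optimize
Setup     | Zeta    | NULL    


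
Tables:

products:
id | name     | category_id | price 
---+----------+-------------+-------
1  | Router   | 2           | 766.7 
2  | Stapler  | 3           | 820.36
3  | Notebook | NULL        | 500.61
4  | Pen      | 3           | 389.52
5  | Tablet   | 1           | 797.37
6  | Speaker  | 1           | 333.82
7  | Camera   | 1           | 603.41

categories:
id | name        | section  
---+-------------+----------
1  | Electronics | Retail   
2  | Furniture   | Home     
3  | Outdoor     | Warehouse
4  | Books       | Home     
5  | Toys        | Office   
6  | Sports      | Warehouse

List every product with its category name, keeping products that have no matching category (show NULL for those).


LEFT JOIN keeps every row from products (the left table); where category_id has no match in categories, the category columns become NULL. Walk through each product:
  - product 1 (Router): category_id=2 -> matches Furniture
  - product 2 (Stapler): category_id=3 -> matches Outdoor
  - product 3 (Notebook): category_id=NULL, no match -> kept with NULL
  - product 4 (Pen): category_id=3 -> matches Outdoor
  - product 5 (Tablet): category_id=1 -> matches Electronics
  - product 6 (Speaker): category_id=1 -> matches Electronics
  - product 7 (Camera): category_id=1 -> matches Electronics
All 7 rows appear; 1 has NULL category.

SQL:
SELECT a.name, b.name AS category
FROM products a
LEFT JOIN categories b ON a.category_id = b.id

Result:
name     | category   
---------+------------
Router   | Furniture  
Stapler  | Outdoor    
Notebook | NULL       
Pen      | Outdoor    
Tablet   | Electronics
Speaker  | Electronics
Camera   | Electronics


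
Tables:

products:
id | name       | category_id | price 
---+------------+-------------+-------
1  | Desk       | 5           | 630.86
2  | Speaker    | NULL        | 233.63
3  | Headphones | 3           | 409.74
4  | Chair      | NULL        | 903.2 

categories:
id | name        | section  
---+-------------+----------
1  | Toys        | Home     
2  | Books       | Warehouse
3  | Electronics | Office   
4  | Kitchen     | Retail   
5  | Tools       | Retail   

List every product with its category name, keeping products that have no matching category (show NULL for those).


LEFT JOIN keeps every row from products (the left table); where category_id has no match in categories, the category columns become NULL. Walk through each product:
  - product 1 (Desk): category_id=5 -> matches Tools
  - product 2 (Speaker): category_id=NULL, no match -> kept with NULL
  - product 3 (Headphones): category_id=3 -> matches Electronics
  - product 4 (Chair): category_id=NULL, no match -> kept with NULL
All 4 rows appear; 2 have NULL category.

SQL:
SELECT a.name, b.name AS category
FROM products a
LEFT JOIN categories b ON a.category_id = b.id

Result:
name       | category   
-----------+------------
Desk       | Tools      
Speaker    | NULL       
Headphones | Electronics
Chair      | NULL       


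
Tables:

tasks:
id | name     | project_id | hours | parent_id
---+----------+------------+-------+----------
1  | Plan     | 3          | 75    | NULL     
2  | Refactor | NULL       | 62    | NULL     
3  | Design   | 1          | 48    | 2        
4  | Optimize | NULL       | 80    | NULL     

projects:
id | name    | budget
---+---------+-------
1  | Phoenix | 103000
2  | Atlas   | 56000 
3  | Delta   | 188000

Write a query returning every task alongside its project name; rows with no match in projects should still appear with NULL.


LEFT JOIN keeps every row from tasks (the left table); where project_id has no match in projects, the project columns become NULL. Walk through each task:
  - task 1 (Plan): project_id=3 -> matches Delta
  - task 2 (Refactor): project_id=NULL, no match -> kept with NULL
  - task 3 (Design): project_id=1 -> matches Phoenix
  - task 4 (Optimize): project_id=NULL, no match -> kept with NULL
All 4 rows appear; 2 have NULL project.

SQL:
SELECT a.name, b.name AS project
FROM tasks a
LEFT JOIN projects b ON a.project_id = b.id

Result:
name     | project
---------+--------
Plan     | Delta  
Refactor | NULL   
Design   | Phoenix
Optimize | NULL   


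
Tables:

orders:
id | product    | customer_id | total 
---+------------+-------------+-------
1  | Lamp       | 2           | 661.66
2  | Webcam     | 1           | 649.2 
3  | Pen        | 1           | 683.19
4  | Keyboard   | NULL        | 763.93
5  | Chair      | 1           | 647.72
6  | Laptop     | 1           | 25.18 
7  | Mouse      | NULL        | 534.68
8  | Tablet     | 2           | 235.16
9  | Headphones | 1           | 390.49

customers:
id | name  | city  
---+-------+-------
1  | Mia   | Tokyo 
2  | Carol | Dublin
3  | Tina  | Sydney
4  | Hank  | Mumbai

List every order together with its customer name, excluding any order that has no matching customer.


INNER JOIN keeps only orders rows whose customer_id matches an id in customers. Walk through each order:
  - order 1 (Lamp): customer_id=2 -> matches Carol
  - order 2 (Webcam): customer_id=1 -> matches Mia
  - order 3 (Pen): customer_id=1 -> matches Mia
  - order 4 (Keyboard): customer_id=NULL, no match -> dropped
  - order 5 (Chair): customer_id=1 -> matches Mia
  - order 6 (Laptop): customer_id=1 -> matches Mia
  - order 7 (Mouse): customer_id=NULL, no match -> dropped
  - order 8 (Tablet): customer_id=2 -> matches Carol
  - order 9 (Headphones): customer_id=1 -> matches Mia
So 2 of 9 rows are dropped.

SQL:
SELECT a.product, b.name AS customer
FROM orders a
INNER JOIN customers b ON a.customer_id = b.id

Result:
product    | customer
-----------+---------
Lamp       | Carol   
Webcam     | Mia     
Pen        | Mia     
Chair      | Mia     
Laptop     | Mia     
Tablet     | Carol   
Headphones | Mia     


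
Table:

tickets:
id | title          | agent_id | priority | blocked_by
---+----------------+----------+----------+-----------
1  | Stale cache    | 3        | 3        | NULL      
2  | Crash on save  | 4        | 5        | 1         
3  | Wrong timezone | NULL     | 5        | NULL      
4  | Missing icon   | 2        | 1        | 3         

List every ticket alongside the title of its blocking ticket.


This is a self-join: tickets is joined to a second copy of itself, matching each row's blocked_by to another row's id. Use LEFT JOIN so rows with blocked_by=NULL are kept.
  - ticket 1 (Stale cache): blocked_by=NULL -> NULL
  - ticket 2 (Crash on save): blocked_by=1 -> Stale cache
  - ticket 3 (Wrong timezone): blocked_by=NULL -> NULL
  - ticket 4 (Missing icon): blocked_by=3 -> Wrong timezone

SQL:
SELECT a.title AS item, b.title AS blocked_by
FROM tickets a
LEFT JOIN tickets b ON a.blocked_by = b.id

Result:
item           | blocked_by    
---------------+---------------
Stale cache    | NULL          
Crash on save  | Stale cache   
Wrong timezone | NULL          
Missing icon   | Wrong timezone


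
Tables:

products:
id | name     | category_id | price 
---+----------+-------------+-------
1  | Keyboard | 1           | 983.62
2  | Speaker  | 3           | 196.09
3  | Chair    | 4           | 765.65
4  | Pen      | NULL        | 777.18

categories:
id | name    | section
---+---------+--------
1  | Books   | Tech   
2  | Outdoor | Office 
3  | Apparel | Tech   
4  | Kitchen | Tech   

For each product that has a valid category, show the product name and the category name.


INNER JOIN keeps only products rows whose category_id matches an id in categories. Walk through each product:
  - product 1 (Keyboard): category_id=1 -> matches Books
  - product 2 (Speaker): category_id=3 -> matches Apparel
  - product 3 (Chair): category_id=4 -> matches Kitchen
  - product 4 (Pen): category_id=NULL, no match -> dropped
So 1 of 4 rows is dropped.

SQL:
SELECT a.name, b.name AS category
FROM products a
INNER JOIN categories b ON a.category_id = b.id

Result:
name     | category
---------+---------
Keyboard | Books   
Speaker  | Apparel 
Chair    | Kitchen 


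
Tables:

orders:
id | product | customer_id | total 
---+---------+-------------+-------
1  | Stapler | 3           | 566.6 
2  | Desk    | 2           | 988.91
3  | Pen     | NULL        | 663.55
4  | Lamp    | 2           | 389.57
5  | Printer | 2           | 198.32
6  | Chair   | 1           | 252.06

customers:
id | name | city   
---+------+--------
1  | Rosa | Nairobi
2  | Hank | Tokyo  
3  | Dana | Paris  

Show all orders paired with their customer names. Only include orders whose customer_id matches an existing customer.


INNER JOIN keeps only orders rows whose customer_id matches an id in customers. Walk through each order:
  - order 1 (Stapler): customer_id=3 -> matches Dana
  - order 2 (Desk): customer_id=2 -> matches Hank
  - order 3 (Pen): customer_id=NULL, no match -> dropped
  - order 4 (Lamp): customer_id=2 -> matches Hank
  - order 5 (Printer): customer_id=2 -> matches Hank
  - order 6 (Chair): customer_id=1 -> matches Rosa
So 1 of 6 rows is dropped.

SQL:
SELECT a.product, b.name AS customer
FROM orders a
INNER JOIN customers b ON a.customer_id = b.id

Result:
product | customer
--------+---------
Stapler | Dana    
Desk    | Hank    
Lamp    | Hank    
Printer | Hank    
Chair   | Rosa    


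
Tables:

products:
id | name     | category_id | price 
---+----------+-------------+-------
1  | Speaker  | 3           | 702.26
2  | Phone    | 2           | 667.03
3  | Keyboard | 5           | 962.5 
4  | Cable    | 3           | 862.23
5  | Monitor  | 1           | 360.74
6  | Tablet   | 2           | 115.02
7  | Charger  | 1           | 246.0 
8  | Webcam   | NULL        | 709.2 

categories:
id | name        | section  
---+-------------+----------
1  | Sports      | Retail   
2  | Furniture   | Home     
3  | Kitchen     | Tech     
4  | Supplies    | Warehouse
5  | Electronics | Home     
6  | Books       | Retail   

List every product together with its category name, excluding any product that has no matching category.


INNER JOIN keeps only products rows whose category_id matches an id in categories. Walk through each product:
  - product 1 (Speaker): category_id=3 -> matches Kitchen
  - product 2 (Phone): category_id=2 -> matches Furniture
  - product 3 (Keyboard): category_id=5 -> matches Electronics
  - product 4 (Cable): category_id=3 -> matches Kitchen
  - product 5 (Monitor): category_id=1 -> matches Sports
  - product 6 (Tablet): category_id=2 -> matches Furniture
  - product 7 (Charger): category_id=1 -> matches Sports
  - product 8 (Webcam): category_id=NULL, no match -> dropped
So 1 of 8 rows is dropped.

SQL:
SELECT a.name, b.name AS category
FROM products a
INNER JOIN categories b ON a.category_id = b.id

Result:
name     | category   
---------+------------
Speaker  | Kitchen    
Phone    | Furniture  
Keyboard | Electronics
Cable    | Kitchen    
Monitor  | Sports     
Tablet   | Furniture  
Charger  | Sports     


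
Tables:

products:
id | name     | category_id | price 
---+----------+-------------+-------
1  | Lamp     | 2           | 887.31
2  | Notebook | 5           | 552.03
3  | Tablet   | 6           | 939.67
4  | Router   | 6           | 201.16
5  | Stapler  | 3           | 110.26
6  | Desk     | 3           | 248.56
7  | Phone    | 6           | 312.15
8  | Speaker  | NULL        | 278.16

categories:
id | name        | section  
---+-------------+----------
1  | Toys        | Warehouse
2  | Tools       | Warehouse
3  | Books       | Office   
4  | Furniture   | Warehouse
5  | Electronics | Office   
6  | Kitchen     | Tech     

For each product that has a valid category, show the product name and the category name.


INNER JOIN keeps only products rows whose category_id matches an id in categories. Walk through each product:
  - product 1 (Lamp): category_id=2 -> matches Tools
  - product 2 (Notebook): category_id=5 -> matches Electronics
  - product 3 (Tablet): category_id=6 -> matches Kitchen
  - product 4 (Router): category_id=6 -> matches Kitchen
  - product 5 (Stapler): category_id=3 -> matches Books
  - product 6 (Desk): category_id=3 -> matches Books
  - product 7 (Phone): category_id=6 -> matches Kitchen
  - product 8 (Speaker): category_id=NULL, no match -> dropped
So 1 of 8 rows is dropped.

SQL:
SELECT a.name, b.name AS category
FROM products a
INNER JOIN categories b ON a.category_id = b.id

Result:
name     | category   
---------+------------
Lamp     | Tools      
Notebook | Electronics
Tablet   | Kitchen    
Router   | Kitchen    
Stapler  | Books      
Desk     | Books      
Phone    | Kitchen    


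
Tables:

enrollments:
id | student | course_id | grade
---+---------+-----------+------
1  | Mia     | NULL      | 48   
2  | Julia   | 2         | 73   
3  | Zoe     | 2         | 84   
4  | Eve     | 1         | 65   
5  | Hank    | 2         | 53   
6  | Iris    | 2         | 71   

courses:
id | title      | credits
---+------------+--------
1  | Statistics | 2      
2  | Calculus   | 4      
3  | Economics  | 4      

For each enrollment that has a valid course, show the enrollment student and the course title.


INNER JOIN keeps only enrollments rows whose course_id matches an id in courses. Walk through each enrollment:
  - enrollment 1 (Mia): course_id=NULL, no match -> dropped
  - enrollment 2 (Julia): course_id=2 -> matches Calculus
  - enrollment 3 (Zoe): course_id=2 -> matches Calculus
  - enrollment 4 (Eve): course_id=1 -> matches Statistics
  - enrollment 5 (Hank): course_id=2 -> matches Calculus
  - enrollment 6 (Iris): course_id=2 -> matches Calculus
So 1 of 6 rows is dropped.

SQL:
SELECT a.student, b.title AS course
FROM enrollments a
INNER JOIN courses b ON a.course_id = b.id

Result:
student | course    
--------+-----------
Julia   | Calculus  
Zoe     | Calculus  
Eve     | Statistics
Hank    | Calculus  
Iris    | Calculus  


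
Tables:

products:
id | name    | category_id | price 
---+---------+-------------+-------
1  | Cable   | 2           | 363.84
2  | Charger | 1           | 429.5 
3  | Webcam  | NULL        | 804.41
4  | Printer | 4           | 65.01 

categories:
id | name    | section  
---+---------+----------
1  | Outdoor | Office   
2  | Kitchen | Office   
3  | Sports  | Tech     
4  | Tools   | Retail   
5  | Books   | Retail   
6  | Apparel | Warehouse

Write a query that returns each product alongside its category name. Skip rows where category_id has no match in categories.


INNER JOIN keeps only products rows whose category_id matches an id in categories. Walk through each product:
  - product 1 (Cable): category_id=2 -> matches Kitchen
  - product 2 (Charger): category_id=1 -> matches Outdoor
  - product 3 (Webcam): category_id=NULL, no match -> dropped
  - product 4 (Printer): category_id=4 -> matches Tools
So 1 of 4 rows is dropped.

SQL:
SELECT a.name, b.name AS category
FROM products a
INNER JOIN categories b ON a.category_id = b.id

Result:
name    | category
--------+---------
Cable   | Kitchen 
Charger | Outdoor 
Printer | Tools   


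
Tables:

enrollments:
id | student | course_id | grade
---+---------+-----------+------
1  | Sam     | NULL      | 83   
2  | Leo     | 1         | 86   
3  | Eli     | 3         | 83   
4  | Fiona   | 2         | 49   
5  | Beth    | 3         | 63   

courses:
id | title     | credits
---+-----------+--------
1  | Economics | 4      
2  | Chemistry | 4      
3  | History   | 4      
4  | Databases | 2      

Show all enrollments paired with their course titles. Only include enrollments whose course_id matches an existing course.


INNER JOIN keeps only enrollments rows whose course_id matches an id in courses. Walk through each enrollment:
  - enrollment 1 (Sam): course_id=NULL, no match -> dropped
  - enrollment 2 (Leo): course_id=1 -> matches Economics
  - enrollment 3 (Eli): course_id=3 -> matches History
  - enrollment 4 (Fiona): course_id=2 -> matches Chemistry
  - enrollment 5 (Beth): course_id=3 -> matches History
So 1 of 5 rows is dropped.

SQL:
SELECT a.student, b.title AS course
FROM enrollments a
INNER JOIN courses b ON a.course_id = b.id

Result:
student | course   
--------+----------
Leo     | Economics
Eli     | History  
Fiona   | Chemistry
Beth    | History  


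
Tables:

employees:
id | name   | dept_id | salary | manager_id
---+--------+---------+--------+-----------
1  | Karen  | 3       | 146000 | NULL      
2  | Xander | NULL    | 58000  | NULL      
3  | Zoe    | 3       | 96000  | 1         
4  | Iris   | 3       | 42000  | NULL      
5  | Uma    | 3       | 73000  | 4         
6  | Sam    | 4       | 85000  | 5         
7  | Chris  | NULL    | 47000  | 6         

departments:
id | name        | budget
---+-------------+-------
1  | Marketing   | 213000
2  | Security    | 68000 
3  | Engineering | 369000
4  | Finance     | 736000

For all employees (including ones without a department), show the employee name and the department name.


LEFT JOIN keeps every row from employees (the left table); where dept_id has no match in departments, the department columns become NULL. Walk through each employee:
  - employee 1 (Karen): dept_id=3 -> matches Engineering
  - employee 2 (Xander): dept_id=NULL, no match -> kept with NULL
  - employee 3 (Zoe): dept_id=3 -> matches Engineering
  - employee 4 (Iris): dept_id=3 -> matches Engineering
  - employee 5 (Uma): dept_id=3 -> matches Engineering
  - employee 6 (Sam): dept_id=4 -> matches Finance
  - employee 7 (Chris): dept_id=NULL, no match -> kept with NULL
All 7 rows appear; 2 have NULL department.

SQL:
SELECT a.name, b.name AS department
FROM employees a
LEFT JOIN departments b ON a.dept_id = b.id

Result:
name   | department 
-------+------------
Karen  | Engineering
Xander | NULL       
Zoe    | Engineering
Iris   | Engineering
Uma    | Engineering
Sam    | Finance    
Chris  | NULL       


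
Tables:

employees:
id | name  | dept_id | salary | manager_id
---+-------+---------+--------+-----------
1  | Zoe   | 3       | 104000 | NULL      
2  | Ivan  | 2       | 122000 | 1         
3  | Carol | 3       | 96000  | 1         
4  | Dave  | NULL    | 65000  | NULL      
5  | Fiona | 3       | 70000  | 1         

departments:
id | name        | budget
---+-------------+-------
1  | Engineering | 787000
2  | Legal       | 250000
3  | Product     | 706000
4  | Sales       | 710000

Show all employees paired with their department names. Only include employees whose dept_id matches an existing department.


INNER JOIN keeps only employees rows whose dept_id matches an id in departments. Walk through each employee:
  - employee 1 (Zoe): dept_id=3 -> matches Product
  - employee 2 (Ivan): dept_id=2 -> matches Legal
  - employee 3 (Carol): dept_id=3 -> matches Product
  - employee 4 (Dave): dept_id=NULL, no match -> dropped
  - employee 5 (Fiona): dept_id=3 -> matches Product
So 1 of 5 rows is dropped.

SQL:
SELECT a.name, b.name AS department
FROM employees a
INNER JOIN departments b ON a.dept_id = b.id

Result:
name  | department
------+-----------
Zoe   | Product   
Ivan  | Legal     
Carol | Product   
Fiona | Product   


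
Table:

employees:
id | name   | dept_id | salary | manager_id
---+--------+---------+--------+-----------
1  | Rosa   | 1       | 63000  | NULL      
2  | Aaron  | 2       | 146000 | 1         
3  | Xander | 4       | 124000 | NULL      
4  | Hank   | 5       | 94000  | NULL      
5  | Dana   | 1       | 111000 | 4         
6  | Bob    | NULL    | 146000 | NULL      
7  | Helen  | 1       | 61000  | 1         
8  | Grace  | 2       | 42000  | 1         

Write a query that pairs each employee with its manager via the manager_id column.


This is a self-join: employees is joined to a second copy of itself, matching each row's manager_id to another row's id. Use LEFT JOIN so rows with manager_id=NULL are kept.
  - employee 1 (Rosa): manager_id=NULL -> NULL
  - employee 2 (Aaron): manager_id=1 -> Rosa
  - employee 3 (Xander): manager_id=NULL -> NULL
  - employee 4 (Hank): manager_id=NULL -> NULL
  - employee 5 (Dana): manager_id=4 -> Hank
  - employee 6 (Bob): manager_id=NULL -> NULL
  - employee 7 (Helen): manager_id=1 -> Rosa
  - employee 8 (Grace): manager_id=1 -> Rosa

SQL:
SELECT a.name AS item, b.name AS manager
FROM employees a
LEFT JOIN employees b ON a.manager_id = b.id

Result:
item   | manager
-------+--------
Rosa   | NULL   
Aaron  | Rosa   
Xander | NULL   
Hank   | NULL   
Dana   | Hank   
Bob    | NULL   
Helen  | Rosa   
Grace  | Rosa   


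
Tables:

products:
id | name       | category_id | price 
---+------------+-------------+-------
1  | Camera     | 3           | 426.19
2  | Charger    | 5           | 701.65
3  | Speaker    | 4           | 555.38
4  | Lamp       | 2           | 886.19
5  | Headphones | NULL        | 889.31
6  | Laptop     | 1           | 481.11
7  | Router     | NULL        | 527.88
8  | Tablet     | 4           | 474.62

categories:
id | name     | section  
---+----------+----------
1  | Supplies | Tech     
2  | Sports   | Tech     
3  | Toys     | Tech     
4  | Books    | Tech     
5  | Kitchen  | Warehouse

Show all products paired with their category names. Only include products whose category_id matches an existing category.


INNER JOIN keeps only products rows whose category_id matches an id in categories. Walk through each product:
  - product 1 (Camera): category_id=3 -> matches Toys
  - product 2 (Charger): category_id=5 -> matches Kitchen
  - product 3 (Speaker): category_id=4 -> matches Books
  - product 4 (Lamp): category_id=2 -> matches Sports
  - product 5 (Headphones): category_id=NULL, no match -> dropped
  - product 6 (Laptop): category_id=1 -> matches Supplies
  - product 7 (Router): category_id=NULL, no match -> dropped
  - product 8 (Tablet): category_id=4 -> matches Books
So 2 of 8 rows are dropped.

SQL:
SELECT a.name, b.name AS category
FROM products a
INNER JOIN categories b ON a.category_id = b.id

Result:
name    | category
--------+---------
Camera  | Toys    
Charger | Kitchen 
Speaker | Books   
Lamp    | Sports  
Laptop  | Supplies
Tablet  | Books   


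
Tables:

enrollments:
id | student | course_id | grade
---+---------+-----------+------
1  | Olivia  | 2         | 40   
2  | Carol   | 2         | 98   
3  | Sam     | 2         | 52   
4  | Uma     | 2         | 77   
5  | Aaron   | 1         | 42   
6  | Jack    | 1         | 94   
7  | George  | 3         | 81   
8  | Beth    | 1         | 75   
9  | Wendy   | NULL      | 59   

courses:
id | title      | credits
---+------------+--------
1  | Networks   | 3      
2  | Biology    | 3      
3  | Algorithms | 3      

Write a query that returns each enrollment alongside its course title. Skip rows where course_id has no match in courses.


INNER JOIN keeps only enrollments rows whose course_id matches an id in courses. Walk through each enrollment:
  - enrollment 1 (Olivia): course_id=2 -> matches Biology
  - enrollment 2 (Carol): course_id=2 -> matches Biology
  - enrollment 3 (Sam): course_id=2 -> matches Biology
  - enrollment 4 (Uma): course_id=2 -> matches Biology
  - enrollment 5 (Aaron): course_id=1 -> matches Networks
  - enrollment 6 (Jack): course_id=1 -> matches Networks
  - enrollment 7 (George): course_id=3 -> matches Algorithms
  - enrollment 8 (Beth): course_id=1 -> matches Networks
  - enrollment 9 (Wendy): course_id=NULL, no match -> dropped
So 1 of 9 rows is dropped.

SQL:
SELECT a.student, b.title AS course
FROM enrollments a
INNER JOIN courses b ON a.course_id = b.id

Result:
student | course    
--------+-----------
Olivia  | Biology   
Carol   | Biology   
Sam     | Biology   
Uma     | Biology   
Aaron   | Networks  
Jack    | Networks  
George  | Algorithms
Beth    | Networks  


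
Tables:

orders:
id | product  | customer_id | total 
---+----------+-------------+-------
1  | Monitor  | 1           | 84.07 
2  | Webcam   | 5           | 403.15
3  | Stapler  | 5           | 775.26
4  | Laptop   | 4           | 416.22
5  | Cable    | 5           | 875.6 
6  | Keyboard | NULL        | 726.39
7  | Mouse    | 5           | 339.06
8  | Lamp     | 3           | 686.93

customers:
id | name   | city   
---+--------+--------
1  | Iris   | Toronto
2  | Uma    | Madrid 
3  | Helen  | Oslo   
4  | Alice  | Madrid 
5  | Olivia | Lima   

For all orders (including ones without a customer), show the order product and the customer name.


LEFT JOIN keeps every row from orders (the left table); where customer_id has no match in customers, the customer columns become NULL. Walk through each order:
  - order 1 (Monitor): customer_id=1 -> matches Iris
  - order 2 (Webcam): customer_id=5 -> matches Olivia
  - order 3 (Stapler): customer_id=5 -> matches Olivia
  - order 4 (Laptop): customer_id=4 -> matches Alice
  - order 5 (Cable): customer_id=5 -> matches Olivia
  - order 6 (Keyboard): customer_id=NULL, no match -> kept with NULL
  - order 7 (Mouse): customer_id=5 -> matches Olivia
  - order 8 (Lamp): customer_id=3 -> matches Helen
All 8 rows appear; 1 has NULL customer.

SQL:
SELECT a.product, b.name AS customer
FROM orders a
LEFT JOIN customers b ON a.customer_id = b.id

Result:
product  | customer
---------+---------
Monitor  | Iris    
Webcam   | Olivia  
Stapler  | Olivia  
Laptop   | Alice   
Cable    | Olivia  
Keyboard | NULL    
Mouse    | Olivia  
Lamp     | Helen   


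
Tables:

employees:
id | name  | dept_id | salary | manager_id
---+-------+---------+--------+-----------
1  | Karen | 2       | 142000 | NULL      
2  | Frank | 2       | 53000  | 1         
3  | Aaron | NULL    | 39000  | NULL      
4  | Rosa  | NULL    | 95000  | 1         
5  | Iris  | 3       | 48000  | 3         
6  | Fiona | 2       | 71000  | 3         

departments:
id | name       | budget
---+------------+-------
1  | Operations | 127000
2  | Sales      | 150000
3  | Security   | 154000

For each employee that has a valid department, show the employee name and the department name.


INNER JOIN keeps only employees rows whose dept_id matches an id in departments. Walk through each employee:
  - employee 1 (Karen): dept_id=2 -> matches Sales
  - employee 2 (Frank): dept_id=2 -> matches Sales
  - employee 3 (Aaron): dept_id=NULL, no match -> dropped
  - employee 4 (Rosa): dept_id=NULL, no match -> dropped
  - employee 5 (Iris): dept_id=3 -> matches Security
  - employee 6 (Fiona): dept_id=2 -> matches Sales
So 2 of 6 rows are dropped.

SQL:
SELECT a.name, b.name AS department
FROM employees a
INNER JOIN departments b ON a.dept_id = b.id

Result:
name  | department
------+-----------
Karen | Sales     
Frank | Sales     
Iris  | Security  
Fiona | Sales     


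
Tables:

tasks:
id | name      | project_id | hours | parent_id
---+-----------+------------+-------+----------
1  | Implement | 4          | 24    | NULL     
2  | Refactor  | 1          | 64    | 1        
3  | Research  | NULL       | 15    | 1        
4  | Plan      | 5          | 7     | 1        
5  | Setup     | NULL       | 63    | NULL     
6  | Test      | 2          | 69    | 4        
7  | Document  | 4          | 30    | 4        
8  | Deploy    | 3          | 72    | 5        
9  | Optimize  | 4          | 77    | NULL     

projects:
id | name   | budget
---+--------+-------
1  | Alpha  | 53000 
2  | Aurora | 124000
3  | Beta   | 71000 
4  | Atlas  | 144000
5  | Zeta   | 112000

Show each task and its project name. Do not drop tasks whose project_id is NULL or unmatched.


LEFT JOIN keeps every row from tasks (the left table); where project_id has no match in projects, the project columns become NULL. Walk through each task:
  - task 1 (Implement): project_id=4 -> matches Atlas
  - task 2 (Refactor): project_id=1 -> matches Alpha
  - task 3 (Research): project_id=NULL, no match -> kept with NULL
  - task 4 (Plan): project_id=5 -> matches Zeta
  - task 5 (Setup): project_id=NULL, no match -> kept with NULL
  - task 6 (Test): project_id=2 -> matches Aurora
  - task 7 (Document): project_id=4 -> matches Atlas
  - task 8 (Deploy): project_id=3 -> matches Beta
  - task 9 (Optimize): project_id=4 -> matches Atlas
All 9 rows appear; 2 have NULL project.

SQL:
SELECT a.name, b.name AS project
FROM tasks a
LEFT JOIN projects b ON a.project_id = b.id

Result:
name      | project
----------+--------
Implement | Atlas  
Refactor  | Alpha  
Research  | NULL   
Plan      | Zeta   
Setup     | NULL   
Test      | Aurora 
Document  | Atlas  
Deploy    | Beta   
Optimize  | Atlas  
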